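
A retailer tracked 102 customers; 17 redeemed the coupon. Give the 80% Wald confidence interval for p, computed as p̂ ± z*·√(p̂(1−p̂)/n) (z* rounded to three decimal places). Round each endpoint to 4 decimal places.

(0.1194, 0.2140)

With x = 17 successes in n = 102, p̂ = 0.16667.
SE(p̂) = √(0.16667·0.83333/102) = 0.036901.
z* = 1.282 at the 80% level.
Margin = 1.282·0.036901 = 0.04731.
CI: 0.16667 ± 0.04731 = (0.1194, 0.2140).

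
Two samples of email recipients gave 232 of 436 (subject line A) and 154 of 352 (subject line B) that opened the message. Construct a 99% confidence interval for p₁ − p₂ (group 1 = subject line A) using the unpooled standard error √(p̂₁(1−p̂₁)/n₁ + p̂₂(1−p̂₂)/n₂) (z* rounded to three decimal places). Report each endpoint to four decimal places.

(0.0028, 0.1864)

p̂₁ = 0.53211, p̂₂ = 0.43750, so the observed difference is 0.09461.
SE = √(0.000571030 + 0.000699130) = √0.001270160 = 0.035639.
The 99% critical value is z* = 2.576. Margin of error = 0.09181.
Interval: 0.09461 ± 0.09181 → (0.0028, 0.1864).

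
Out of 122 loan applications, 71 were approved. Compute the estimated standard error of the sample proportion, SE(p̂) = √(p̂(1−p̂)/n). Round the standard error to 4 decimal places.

p̂ = 71/122 = 0.58197.
p̂(1−p̂) = 0.58197·0.41803 = 0.243281.
SE = √(0.243281/122) = √0.001994107 = 0.0447.

SE = 0.0447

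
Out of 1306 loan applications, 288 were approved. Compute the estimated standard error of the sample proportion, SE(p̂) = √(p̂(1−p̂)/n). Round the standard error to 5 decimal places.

SE = 0.01147

The sample proportion is 288/1306 = 0.22052.
p̂(1−p̂) = 0.22052·0.77948 = 0.171891.
SE = √(0.171891/1306) = √0.000131616 = 0.01147.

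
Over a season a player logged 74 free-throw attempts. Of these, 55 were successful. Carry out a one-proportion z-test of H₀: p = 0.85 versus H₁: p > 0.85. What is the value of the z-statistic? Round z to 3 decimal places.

p̂ = 55/74 = 0.74324.
Under H₀, SE = √(p₀(1−p₀)/n) = √(0.85·0.15/74) = √0.001722973 = 0.041509.
Test statistic: z = -0.10676/0.041509 = -2.572.

z = -2.572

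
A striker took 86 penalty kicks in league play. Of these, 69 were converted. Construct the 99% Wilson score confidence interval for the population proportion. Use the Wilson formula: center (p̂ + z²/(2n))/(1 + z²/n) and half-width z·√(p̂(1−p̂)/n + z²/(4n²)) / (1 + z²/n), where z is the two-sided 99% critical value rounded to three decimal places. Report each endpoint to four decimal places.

(0.6719, 0.8894)

p̂ = 69/86 = 0.80233; z = 2.576, so z² = 6.635776.
Denominator 1 + z²/n = 1 + 6.635776/86 = 1.077160.
Adjusted center: (0.80233 + z²/(2n))/1.077160 = 0.78067.
Radicand: p̂(1−p̂)/n + z²/(4n²) = 0.001844177 + 0.000224303 = 0.002068480.
Half-width = z·√(radicand)/denom = 2.576·0.045481/1.077160 = 0.10877.
Interval: 0.78067 ± 0.10877 → (0.6719, 0.8894).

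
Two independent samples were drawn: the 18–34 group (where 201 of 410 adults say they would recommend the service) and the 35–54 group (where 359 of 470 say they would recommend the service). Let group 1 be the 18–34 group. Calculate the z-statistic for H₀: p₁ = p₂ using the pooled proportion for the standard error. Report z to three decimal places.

z = -8.416

Sample proportions: p̂₁ = 201/410 = 0.49024 and p̂₂ = 359/470 = 0.76383.
Pooling: p̂ = 560/880 = 0.63636.
Pooled SE = √[0.2314050·0.00456668] ≈ 0.032508.
z = -0.27359/0.032508 = -8.416.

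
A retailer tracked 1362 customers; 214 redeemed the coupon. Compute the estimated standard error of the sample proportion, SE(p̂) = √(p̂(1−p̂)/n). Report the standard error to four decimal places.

Sample proportion p̂ = 214/1362 = 0.15712.
p̂(1−p̂) = 0.132433.
SE = √(0.132433/1362) = √0.000097234 = 0.0099.

SE = 0.0099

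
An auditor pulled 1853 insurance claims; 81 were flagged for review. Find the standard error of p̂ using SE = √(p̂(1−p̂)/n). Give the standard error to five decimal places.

SE = 0.00475

With x = 81 successes in n = 1853, p̂ = 0.04371.
p̂(1−p̂) = 0.041799.
SE = √(0.041799/1853) = 0.00475.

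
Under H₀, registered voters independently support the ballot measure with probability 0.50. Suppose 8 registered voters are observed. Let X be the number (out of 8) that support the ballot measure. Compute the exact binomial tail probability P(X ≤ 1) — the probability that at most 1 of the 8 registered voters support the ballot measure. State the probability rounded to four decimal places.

X ~ Binomial(n=8, p=0.50).
P(X ≤ 1) = C(8,0)·0.50^0·0.50^8 + C(8,1)·0.50^1·0.50^7.
= 0.003906 + 0.031250 = 0.0352.

P = 0.0352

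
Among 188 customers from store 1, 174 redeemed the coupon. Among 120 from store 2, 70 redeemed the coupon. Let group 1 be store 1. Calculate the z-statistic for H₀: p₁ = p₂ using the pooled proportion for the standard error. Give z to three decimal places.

p̂₁ = 174/188 = 0.92553, p̂₂ = 70/120 = 0.58333.
Pooling: p̂ = 244/308 = 0.79221.
SE = √[p̂(1−p̂)(1/n₁+1/n₂)] = √[0.79221·0.20779·(1/188+1/120)] ≈ 0.047407.
z = 0.34220/0.047407 = 7.218.

z = 7.218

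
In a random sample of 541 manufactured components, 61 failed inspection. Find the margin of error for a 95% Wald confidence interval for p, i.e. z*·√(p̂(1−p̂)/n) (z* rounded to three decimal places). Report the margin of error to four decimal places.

The sample proportion is 61/541 = 0.11275.
SE = √(p̂(1−p̂)/n) = √(0.100041/541) = 0.013598.
For 95% confidence, z* = 1.960.
So ME = 0.0267.

ME = 0.0267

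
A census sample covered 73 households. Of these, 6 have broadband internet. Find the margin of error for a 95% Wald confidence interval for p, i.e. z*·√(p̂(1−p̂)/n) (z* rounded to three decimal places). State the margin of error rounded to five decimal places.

ME = 0.06301

The sample proportion is 6/73 = 0.08219.
Standard error of p̂: √(0.075436/73) = √0.001033374 = 0.032146.
The 95% critical value is z* = 1.960.
ME = 1.960·0.032146 = 0.06301.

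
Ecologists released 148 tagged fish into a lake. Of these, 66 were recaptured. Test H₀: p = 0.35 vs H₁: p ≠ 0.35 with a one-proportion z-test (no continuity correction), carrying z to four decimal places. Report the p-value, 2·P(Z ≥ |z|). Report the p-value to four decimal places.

The sample proportion is 66/148 = 0.44595.
SE₀ = √(0.35·0.65/148) = 0.039207.
Test statistic (full precision, shown to 4 dp): z = (66/148 − 0.35)/SE₀ ≈ 2.4472.
From the standard normal, 2·P(Z ≥ |z|) = 0.0144.

p-value = 0.0144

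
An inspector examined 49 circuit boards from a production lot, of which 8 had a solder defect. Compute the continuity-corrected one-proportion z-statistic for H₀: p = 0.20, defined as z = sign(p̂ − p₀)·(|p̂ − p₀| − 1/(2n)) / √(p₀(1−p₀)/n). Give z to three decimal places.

p̂ = 8/49 = 0.16327. p̂ − p₀ = -0.036735.
1/(2n) = 0.010204.
Corrected numerator: |-0.036735| − 0.010204 = 0.026531.
Null standard error: √(0.20·0.80/49) = √0.003265306 = 0.057143.
z = (−)0.026531/0.057143 = -0.464.

z = -0.464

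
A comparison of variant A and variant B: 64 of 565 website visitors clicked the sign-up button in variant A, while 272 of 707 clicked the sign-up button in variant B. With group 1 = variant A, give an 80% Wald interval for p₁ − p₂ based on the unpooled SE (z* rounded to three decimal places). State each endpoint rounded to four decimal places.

(-0.3005, -0.2424)

p̂₁ = 64/565 = 0.11327, p̂₂ = 272/707 = 0.38472; p̂₁ − p̂₂ = -0.27145.
Unpooled SE = √(p̂₁(1−p̂₁)/n₁ + p̂₂(1−p̂₂)/n₂) = √(0.000177776 + 0.000334811) = 0.022640.
For 80% confidence, z* = 1.282. Margin = 1.282·0.022640 = 0.02902.
CI: -0.27145 ± 0.02902 = (-0.3005, -0.2424).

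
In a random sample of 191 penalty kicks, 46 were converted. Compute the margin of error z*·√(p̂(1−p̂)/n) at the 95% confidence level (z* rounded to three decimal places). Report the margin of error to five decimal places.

p̂ = 46/191 = 0.24084.
SE = √(p̂(1−p̂)/n) = √(0.182835/191) = 0.030939.
The 95% critical value is z* = 1.960.
Margin of error = z*·SE = 1.960 × 0.030939 = 0.06064.

ME = 0.06064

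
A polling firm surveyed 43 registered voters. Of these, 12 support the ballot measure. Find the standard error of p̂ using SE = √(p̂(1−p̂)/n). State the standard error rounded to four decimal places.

The sample proportion is 12/43 = 0.27907.
p̂(1−p̂) = 0.27907·0.72093 = 0.201190.
SE = √(0.201190/43) = √0.004678837 = 0.0684.

SE = 0.0684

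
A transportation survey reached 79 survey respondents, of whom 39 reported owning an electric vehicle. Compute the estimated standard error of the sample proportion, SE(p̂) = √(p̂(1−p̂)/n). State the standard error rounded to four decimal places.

SE = 0.0562

p̂ = 39/79 = 0.49367.
p̂(1−p̂) = 0.49367·0.50633 = 0.249960.
SE = √(0.249960/79) = √0.003164051 = 0.0562.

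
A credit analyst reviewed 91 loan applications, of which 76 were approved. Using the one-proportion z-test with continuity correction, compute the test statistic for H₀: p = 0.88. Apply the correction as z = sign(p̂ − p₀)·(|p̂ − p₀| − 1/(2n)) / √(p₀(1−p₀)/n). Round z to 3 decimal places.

With x = 76 successes in n = 91, p̂ = 0.83516. p̂ − p₀ = -0.044835.
1/(2n) = 0.005495.
Corrected numerator: |-0.044835| − 0.005495 = 0.039340.
Under H₀, SE = √(p₀(1−p₀)/n) = √(0.88·0.12/91) = √0.001160440 = 0.034065.
z = (−)0.039340/0.034065 = -1.155.

z = -1.155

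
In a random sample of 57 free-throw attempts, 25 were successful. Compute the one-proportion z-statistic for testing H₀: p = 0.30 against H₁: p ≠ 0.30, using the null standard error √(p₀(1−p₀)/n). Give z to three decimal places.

With x = 25 successes in n = 57, p̂ = 0.43860.
Under H₀, SE = √(p₀(1−p₀)/n) = √(0.30·0.70/57) = √0.003684211 = 0.060698.
z = (p̂ − p₀)/SE = (0.43860 − 0.30)/0.060698 = 2.283.

z = 2.283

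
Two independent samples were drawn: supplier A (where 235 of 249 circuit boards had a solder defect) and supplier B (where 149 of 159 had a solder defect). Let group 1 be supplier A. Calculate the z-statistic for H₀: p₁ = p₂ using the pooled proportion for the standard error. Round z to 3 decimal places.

p̂₁ = 235/249 = 0.94378, p̂₂ = 149/159 = 0.93711.
Pooled p̂ = (235+149)/(249+159) = 384/408 = 0.94118.
SE = √[p̂(1−p̂)(1/n₁+1/n₂)] = √[0.94118·0.05882·(1/249+1/159)] ≈ 0.023886.
z = 0.00667/0.023886 = 0.279.

z = 0.279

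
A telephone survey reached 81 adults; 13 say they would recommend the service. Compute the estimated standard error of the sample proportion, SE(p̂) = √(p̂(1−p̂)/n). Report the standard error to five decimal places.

SE = 0.04078

p̂ = 13/81 = 0.16049.
p̂(1−p̂) = 0.16049·0.83951 = 0.134733.
SE = √(0.134733/81) = √0.001663370 = 0.04078.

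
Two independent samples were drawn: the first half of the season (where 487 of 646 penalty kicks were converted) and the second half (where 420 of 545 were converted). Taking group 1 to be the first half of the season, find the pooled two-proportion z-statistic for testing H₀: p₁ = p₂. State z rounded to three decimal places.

Sample proportions: p̂₁ = 487/646 = 0.75387 and p̂₂ = 420/545 = 0.77064.
Pooled p̂ = (487+420)/(646+545) = 907/1191 = 0.76154.
Pooled SE = √[0.1815943·0.00338285] ≈ 0.024785.
z = (p̂₁ − p̂₂)/SE = (0.75387 − 0.77064)/0.024785 = -0.01677/0.024785 = -0.677.

z = -0.677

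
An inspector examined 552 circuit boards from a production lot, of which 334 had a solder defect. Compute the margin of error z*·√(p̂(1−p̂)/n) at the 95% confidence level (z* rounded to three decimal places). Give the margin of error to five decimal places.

Sample proportion p̂ = 334/552 = 0.60507.
SE = √(p̂(1−p̂)/n) = √(0.238960/552) = 0.020806.
For 95% confidence, z* = 1.960.
ME = 1.960·0.020806 = 0.04078.

ME = 0.04078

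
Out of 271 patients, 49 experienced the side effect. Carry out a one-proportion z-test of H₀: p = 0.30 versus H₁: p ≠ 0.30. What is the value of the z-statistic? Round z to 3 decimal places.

z = -4.282

Sample proportion p̂ = 49/271 = 0.18081.
SE₀ = √(0.30·0.70/271) = 0.027837.
z = (p̂ − p₀)/SE = (0.18081 − 0.30)/0.027837 = -4.282.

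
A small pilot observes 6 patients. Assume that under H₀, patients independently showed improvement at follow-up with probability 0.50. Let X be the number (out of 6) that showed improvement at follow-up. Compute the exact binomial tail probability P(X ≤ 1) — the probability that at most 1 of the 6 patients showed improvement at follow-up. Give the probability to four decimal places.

X is binomial with n = 6 and p = 0.50.
P(X ≤ 1) = C(6,0)·0.50^0·0.50^6 + C(6,1)·0.50^1·0.50^5.
= 0.015625 + 0.093750 = 0.1094.

P = 0.1094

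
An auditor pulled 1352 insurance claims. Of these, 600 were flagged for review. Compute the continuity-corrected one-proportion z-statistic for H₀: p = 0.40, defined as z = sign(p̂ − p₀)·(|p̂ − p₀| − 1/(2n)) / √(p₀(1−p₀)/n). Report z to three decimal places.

z = 3.259

The sample proportion is 600/1352 = 0.44379. p̂ − p₀ = 0.043787.
Continuity correction 1/(2n) = 1/2704 = 0.000370.
Corrected numerator: |0.043787| − 0.000370 = 0.043417.
SE₀ = √(0.40·0.60/1352) = 0.013323.
z = +0.043417/0.013323 = 3.259.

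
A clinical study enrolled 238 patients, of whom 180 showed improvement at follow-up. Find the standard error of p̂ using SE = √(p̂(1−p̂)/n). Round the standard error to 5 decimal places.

With x = 180 successes in n = 238, p̂ = 0.75630.
p̂(1−p̂) = 0.75630·0.24370 = 0.184310.
Dividing by n and taking the root: √0.000774412 = 0.02783.

SE = 0.02783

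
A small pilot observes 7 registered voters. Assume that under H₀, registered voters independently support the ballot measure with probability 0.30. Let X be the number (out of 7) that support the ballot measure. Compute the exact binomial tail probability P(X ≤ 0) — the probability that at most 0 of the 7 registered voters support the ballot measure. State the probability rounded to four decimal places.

X ~ Binomial(n=7, p=0.30).
P(X ≤ 0) = C(7,0)·0.30^0·0.70^7.
= 0.082354 = 0.0824.

P = 0.0824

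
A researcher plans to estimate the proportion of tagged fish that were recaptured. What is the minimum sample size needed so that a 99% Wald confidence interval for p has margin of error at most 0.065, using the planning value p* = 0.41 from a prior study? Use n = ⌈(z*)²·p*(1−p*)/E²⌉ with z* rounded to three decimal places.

n = 380

For 99% confidence, z* = 2.576.
p*(1−p*) = 0.41·0.59 = 0.2419.
(z*)²·p*(1−p*)/E² = 6.635776·0.2419/0.004225 = 379.928.
⌈379.928⌉ = 380.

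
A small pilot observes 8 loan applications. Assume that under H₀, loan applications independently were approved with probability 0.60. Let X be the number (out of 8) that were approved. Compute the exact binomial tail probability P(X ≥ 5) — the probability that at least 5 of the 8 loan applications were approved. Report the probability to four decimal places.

X ~ Binomial(n=8, p=0.60).
P(X ≥ 5) = C(8,5)·0.60^5·0.40^3 + C(8,6)·0.60^6·0.40^2 + C(8,7)·0.60^7·0.40^1 + C(8,8)·0.60^8·0.40^0.
= 0.278692 + 0.209019 + 0.089580 + 0.016796 = 0.5941.

P = 0.5941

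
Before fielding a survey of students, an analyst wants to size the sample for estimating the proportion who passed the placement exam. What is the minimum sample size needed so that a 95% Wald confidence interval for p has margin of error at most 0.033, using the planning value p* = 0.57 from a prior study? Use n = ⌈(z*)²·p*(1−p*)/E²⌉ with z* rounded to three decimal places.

n = 865

z* = 1.960 at the 95% level.
p*(1−p*) = 0.57·0.43 = 0.2451.
Required n before rounding: 3.841600 × 0.2451 / 0.033² = 864.625.
⌈864.625⌉ = 865.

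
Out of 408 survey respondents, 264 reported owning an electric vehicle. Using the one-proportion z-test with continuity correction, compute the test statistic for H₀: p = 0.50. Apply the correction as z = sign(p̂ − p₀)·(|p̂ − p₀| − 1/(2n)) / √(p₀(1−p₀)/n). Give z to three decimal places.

z = 5.891

p̂ = 264/408 = 0.64706. p̂ − p₀ = 0.147059.
1/(2n) = 0.001225.
Corrected numerator: |0.147059| − 0.001225 = 0.145834.
Under H₀, SE = √(p₀(1−p₀)/n) = √(0.50·0.50/408) = √0.000612745 = 0.024754.
z = (+)0.145834/0.024754 = 5.891.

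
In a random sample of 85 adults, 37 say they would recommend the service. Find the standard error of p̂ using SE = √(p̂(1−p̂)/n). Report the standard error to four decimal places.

p̂ = 37/85 = 0.43529.
p̂(1−p̂) = 0.43529·0.56471 = 0.245813.
SE = √(0.245813/85) = √0.002891918 = 0.0538.

SE = 0.0538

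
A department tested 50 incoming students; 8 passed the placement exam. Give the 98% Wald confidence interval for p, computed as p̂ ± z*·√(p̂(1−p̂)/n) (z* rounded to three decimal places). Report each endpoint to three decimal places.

(0.039, 0.281)

With x = 8 successes in n = 50, p̂ = 0.16000.
SE = √(p̂(1−p̂)/n) = √(0.134400/50) = 0.051846.
For 98% confidence, z* = 2.326.
Margin = 2.326·0.051846 = 0.12059.
Interval: 0.16000 ± 0.12059 → (0.039, 0.281).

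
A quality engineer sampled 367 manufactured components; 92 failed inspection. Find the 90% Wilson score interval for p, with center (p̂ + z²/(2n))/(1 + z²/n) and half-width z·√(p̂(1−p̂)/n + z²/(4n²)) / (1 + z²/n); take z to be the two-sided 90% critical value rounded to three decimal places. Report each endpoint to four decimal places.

(0.2154, 0.2896)

p̂ = 92/367 = 0.25068; z = 1.645, so z² = 2.706025.
Denominator 1 + z²/n = 1 + 2.706025/367 = 1.007373.
Adjusted center: (0.25068 + z²/(2n))/1.007373 = 0.25251.
Radicand: p̂(1−p̂)/n + z²/(4n²) = 0.000511826 + 0.000005023 = 0.000516849.
Half-width = z·√(radicand)/denom = 1.645·0.022734/1.007373 = 0.03712.
CI: 0.25251 ± 0.03712 = (0.2154, 0.2896).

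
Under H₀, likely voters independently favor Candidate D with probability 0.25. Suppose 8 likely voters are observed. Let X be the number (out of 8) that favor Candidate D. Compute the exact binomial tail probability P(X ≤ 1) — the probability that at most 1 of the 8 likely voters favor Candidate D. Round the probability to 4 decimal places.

P = 0.3671

X ~ Binomial(n=8, p=0.25).
P(X ≤ 1) = C(8,0)·0.25^0·0.75^8 + C(8,1)·0.25^1·0.75^7.
= 0.100113 + 0.266968 = 0.3671.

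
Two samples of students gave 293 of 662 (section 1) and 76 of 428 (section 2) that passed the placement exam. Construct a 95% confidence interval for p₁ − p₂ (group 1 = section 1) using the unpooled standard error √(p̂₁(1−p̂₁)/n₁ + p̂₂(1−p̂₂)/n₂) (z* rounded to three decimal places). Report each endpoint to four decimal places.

(0.2127, 0.3174)

p̂₁ = 0.44260, p̂₂ = 0.17757, so the observed difference is 0.26503.
Unpooled SE = √(p̂₁(1−p̂₁)/n₁ + p̂₂(1−p̂₂)/n₂) = √(0.000372666 + 0.000341213) = 0.026719.
For 95% confidence, z* = 1.960. Margin of error = 0.05237.
So the interval runs from 0.2127 to 0.3174.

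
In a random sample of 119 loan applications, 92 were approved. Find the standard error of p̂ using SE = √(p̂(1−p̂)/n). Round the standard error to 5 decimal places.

The sample proportion is 92/119 = 0.77311.
p̂(1−p̂) = 0.77311·0.22689 = 0.175411.
SE = √(0.175411/119) = 0.03839.

SE = 0.03839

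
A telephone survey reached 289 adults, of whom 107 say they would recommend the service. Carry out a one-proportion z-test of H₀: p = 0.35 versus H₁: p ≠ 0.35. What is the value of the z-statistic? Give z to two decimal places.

z = 0.72

With x = 107 successes in n = 289, p̂ = 0.37024.
SE₀ = √(0.35·0.65/289) = 0.028057.
z = (0.37024 − 0.35)/0.028057 = 0.02024/0.028057 = 0.72.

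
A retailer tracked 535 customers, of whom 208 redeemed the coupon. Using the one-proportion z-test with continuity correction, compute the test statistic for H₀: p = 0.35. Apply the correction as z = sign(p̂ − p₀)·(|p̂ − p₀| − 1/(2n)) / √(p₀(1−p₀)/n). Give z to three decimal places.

Sample proportion p̂ = 208/535 = 0.38879. p̂ − p₀ = 0.038785.
Continuity correction 1/(2n) = 1/1070 = 0.000935.
Corrected numerator: |0.038785| − 0.000935 = 0.037850.
Under H₀, SE = √(p₀(1−p₀)/n) = √(0.35·0.65/535) = √0.000425234 = 0.020621.
z = +0.037850/0.020621 = 1.836.

z = 1.836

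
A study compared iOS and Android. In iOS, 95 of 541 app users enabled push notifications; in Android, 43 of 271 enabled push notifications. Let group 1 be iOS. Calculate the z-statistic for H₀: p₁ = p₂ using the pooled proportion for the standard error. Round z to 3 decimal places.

p̂₁ = 95/541 = 0.17560, p̂₂ = 43/271 = 0.15867.
Pooled p̂ = (95+43)/(541+271) = 138/812 = 0.16995.
Pooled SE = √[0.1410675·0.00553847] ≈ 0.027952.
z = (p̂₁ − p̂₂)/SE = (0.17560 − 0.15867)/0.027952 = 0.01693/0.027952 = 0.606.

z = 0.606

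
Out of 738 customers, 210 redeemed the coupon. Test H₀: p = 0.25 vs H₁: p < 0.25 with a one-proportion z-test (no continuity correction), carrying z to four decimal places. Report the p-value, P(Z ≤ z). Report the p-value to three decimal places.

The sample proportion is 210/738 = 0.28455.
SE₀ = √(0.25·0.75/738) = 0.015939.
Test statistic (full precision, shown to 4 dp): z = (210/738 − 0.25)/SE₀ ≈ 2.1678.
p-value = P(Z ≤ z) with z = 2.1678 → 0.985.

p-value = 0.985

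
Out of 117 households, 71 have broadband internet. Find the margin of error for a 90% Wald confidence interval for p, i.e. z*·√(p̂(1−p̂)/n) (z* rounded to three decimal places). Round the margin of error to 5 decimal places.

The sample proportion is 71/117 = 0.60684.
SE = √(p̂(1−p̂)/n) = √(0.238586/117) = 0.045157.
The 90% critical value is z* = 1.645.
So ME = 0.07428.

ME = 0.07428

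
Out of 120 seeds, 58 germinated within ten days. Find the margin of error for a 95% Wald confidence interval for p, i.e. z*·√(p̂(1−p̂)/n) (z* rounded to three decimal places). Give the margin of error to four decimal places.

ME = 0.0894

p̂ = 58/120 = 0.48333.
SE(p̂) = √(0.48333·0.51667/120) = 0.045618.
For 95% confidence, z* = 1.960.
ME = 1.960·0.045618 = 0.0894.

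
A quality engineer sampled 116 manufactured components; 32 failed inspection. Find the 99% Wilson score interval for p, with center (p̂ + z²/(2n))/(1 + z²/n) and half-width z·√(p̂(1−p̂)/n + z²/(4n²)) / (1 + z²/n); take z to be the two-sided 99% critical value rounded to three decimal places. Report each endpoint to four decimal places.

p̂ = 32/116 = 0.27586; z = 2.576, so z² = 6.635776.
Denominator 1 + z²/n = 1 + 6.635776/116 = 1.057205.
Adjusted center: (0.27586 + z²/(2n))/1.057205 = 0.28799.
Radicand: p̂(1−p̂)/n + z²/(4n²) = 0.001722088 + 0.000123287 = 0.001845375.
Half-width = 2.576·√0.001845375/1.057205 = 0.10467.
Interval: 0.28799 ± 0.10467 → (0.1833, 0.3927).

(0.1833, 0.3927)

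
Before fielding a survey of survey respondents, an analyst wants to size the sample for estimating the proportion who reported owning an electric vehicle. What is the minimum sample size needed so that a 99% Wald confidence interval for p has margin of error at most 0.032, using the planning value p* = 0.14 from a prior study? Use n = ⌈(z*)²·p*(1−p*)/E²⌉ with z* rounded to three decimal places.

n = 781

The 99% critical value is z* = 2.576.
p*(1−p*) = 0.1204.
Required n before rounding: 6.635776 × 0.1204 / 0.032² = 780.222.
⌈780.222⌉ = 781.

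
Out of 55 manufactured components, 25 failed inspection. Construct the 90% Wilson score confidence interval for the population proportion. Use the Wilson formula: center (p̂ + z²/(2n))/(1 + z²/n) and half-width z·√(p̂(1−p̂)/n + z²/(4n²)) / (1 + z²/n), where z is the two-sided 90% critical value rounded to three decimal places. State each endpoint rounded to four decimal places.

(0.3488, 0.5645)

p̂ = 25/55 = 0.45455; z = 1.645, so z² = 2.706025.
Denominator 1 + z²/n = 1 + 2.706025/55 = 1.049200.
Center = (0.45455 + 0.024600)/1.049200 = 0.45668.
Radicand: p̂(1−p̂)/n + z²/(4n²) = 0.004507889 + 0.000223638 = 0.004731527.
Half-width = 1.645·√0.004731527/1.049200 = 0.10785.
Interval: 0.45668 ± 0.10785 → (0.3488, 0.5645).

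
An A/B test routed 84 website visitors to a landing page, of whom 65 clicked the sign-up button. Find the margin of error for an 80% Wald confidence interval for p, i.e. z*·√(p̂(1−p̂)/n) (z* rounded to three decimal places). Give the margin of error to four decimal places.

ME = 0.0585

p̂ = 65/84 = 0.77381.
SE(p̂) = √(0.77381·0.22619/84) = 0.045647.
The 80% critical value is z* = 1.282.
ME = 1.282·0.045647 = 0.0585.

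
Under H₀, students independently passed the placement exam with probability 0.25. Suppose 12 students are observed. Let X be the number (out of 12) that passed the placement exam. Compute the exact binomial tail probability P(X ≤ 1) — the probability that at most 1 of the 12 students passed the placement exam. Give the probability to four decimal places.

X ~ Binomial(n=12, p=0.25).
P(X ≤ 1) = C(12,0)·0.25^0·0.75^12 + C(12,1)·0.25^1·0.75^11.
= 0.031676 + 0.126705 = 0.1584.

P = 0.1584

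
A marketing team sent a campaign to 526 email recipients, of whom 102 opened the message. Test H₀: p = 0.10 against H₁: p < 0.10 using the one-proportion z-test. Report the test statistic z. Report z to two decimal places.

z = 7.18

The sample proportion is 102/526 = 0.19392.
Under H₀, SE = √(p₀(1−p₀)/n) = √(0.10·0.90/526) = √0.000171103 = 0.013081.
z = (0.19392 − 0.10)/0.013081 = 0.09392/0.013081 = 7.18.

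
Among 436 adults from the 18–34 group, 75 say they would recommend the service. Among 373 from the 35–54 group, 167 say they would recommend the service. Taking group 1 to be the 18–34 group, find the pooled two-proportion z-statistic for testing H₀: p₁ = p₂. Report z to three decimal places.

Sample proportions: p̂₁ = 75/436 = 0.17202 and p̂₂ = 167/373 = 0.44772.
Pooled p̂ = (75+167)/(436+373) = 242/809 = 0.29913.
Pooled SE = √[0.2096531·0.00497454] ≈ 0.032294.
z = -0.27570/0.032294 = -8.537.

z = -8.537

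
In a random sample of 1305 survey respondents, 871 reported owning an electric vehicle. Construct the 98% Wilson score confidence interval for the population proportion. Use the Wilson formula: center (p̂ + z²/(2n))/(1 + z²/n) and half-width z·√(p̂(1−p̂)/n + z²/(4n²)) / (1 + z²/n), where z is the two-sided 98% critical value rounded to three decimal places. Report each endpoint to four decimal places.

p̂ = 871/1305 = 0.66743; z = 2.326, so z² = 5.410276.
Denominator 1 + z²/n = 1 + 5.410276/1305 = 1.004146.
Center = (0.66743 + 0.002073)/1.004146 = 0.66674.
Radicand: p̂(1−p̂)/n + z²/(4n²) = 0.000170089 + 0.000000794 = 0.000170883.
Half-width = 2.326·√0.000170883/1.004146 = 0.03028.
So the interval runs from 0.6365 to 0.6970.

(0.6365, 0.6970)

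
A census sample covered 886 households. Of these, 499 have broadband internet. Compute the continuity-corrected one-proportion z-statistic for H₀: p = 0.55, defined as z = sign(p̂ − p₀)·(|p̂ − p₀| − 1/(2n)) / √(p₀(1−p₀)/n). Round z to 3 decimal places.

The sample proportion is 499/886 = 0.56321. p̂ − p₀ = 0.013205.
1/(2n) = 0.000564.
Corrected numerator: |0.013205| − 0.000564 = 0.012641.
Null standard error: √(0.55·0.45/886) = √0.000279345 = 0.016714.
z = (+)0.012641/0.016714 = 0.756.

z = 0.756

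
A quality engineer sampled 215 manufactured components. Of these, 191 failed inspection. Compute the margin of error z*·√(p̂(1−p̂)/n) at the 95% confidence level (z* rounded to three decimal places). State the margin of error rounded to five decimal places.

ME = 0.04209

The sample proportion is 191/215 = 0.88837.
Standard error of p̂: √(0.099167/215) = √0.000461242 = 0.021477.
For 95% confidence, z* = 1.960.
ME = 1.960·0.021477 = 0.04209.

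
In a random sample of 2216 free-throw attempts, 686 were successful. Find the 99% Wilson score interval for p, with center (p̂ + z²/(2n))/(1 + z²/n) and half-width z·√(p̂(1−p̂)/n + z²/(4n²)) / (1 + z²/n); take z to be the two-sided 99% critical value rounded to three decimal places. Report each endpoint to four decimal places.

p̂ = 686/2216 = 0.30957; z = 2.576, so z² = 6.635776.
Denominator 1 + z²/n = 1 + 6.635776/2216 = 1.002994.
Adjusted center: (0.30957 + z²/(2n))/1.002994 = 0.31014.
Radicand: p̂(1−p̂)/n + z²/(4n²) = 0.000096451 + 0.000000338 = 0.000096789.
Half-width = 2.576·√0.000096789/1.002994 = 0.02527.
CI: 0.31014 ± 0.02527 = (0.2849, 0.3354).

(0.2849, 0.3354)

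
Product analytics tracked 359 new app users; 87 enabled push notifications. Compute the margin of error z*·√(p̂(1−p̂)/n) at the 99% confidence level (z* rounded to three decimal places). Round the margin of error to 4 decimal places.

With x = 87 successes in n = 359, p̂ = 0.24234.
SE(p̂) = √(0.24234·0.75766/359) = 0.022615.
z* = 2.576 at the 99% level.
So ME = 0.0583.

ME = 0.0583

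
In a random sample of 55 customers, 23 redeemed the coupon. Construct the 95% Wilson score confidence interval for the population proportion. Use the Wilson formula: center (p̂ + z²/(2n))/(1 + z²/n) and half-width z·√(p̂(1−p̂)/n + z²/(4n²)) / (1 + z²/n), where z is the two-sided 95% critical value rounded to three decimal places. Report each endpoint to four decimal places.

(0.2974, 0.5497)

p̂ = 23/55 = 0.41818; z = 1.960, so z² = 3.841600.
Denominator 1 + z²/n = 1 + 3.841600/55 = 1.069847.
Adjusted center: (0.41818 + z²/(2n))/1.069847 = 0.42352.
Radicand: p̂(1−p̂)/n + z²/(4n²) = 0.004423742 + 0.000317488 = 0.004741230.
Half-width = z·√(radicand)/denom = 1.960·0.068857/1.069847 = 0.12615.
Interval: 0.42352 ± 0.12615 → (0.2974, 0.5497).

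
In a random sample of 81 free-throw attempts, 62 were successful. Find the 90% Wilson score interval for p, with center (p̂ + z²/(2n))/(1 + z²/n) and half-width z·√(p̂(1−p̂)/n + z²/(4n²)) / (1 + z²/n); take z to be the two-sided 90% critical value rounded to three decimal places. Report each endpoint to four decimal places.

(0.6802, 0.8335)

Here p̂ = 62/81 = 0.76543 and z = 1.645 (z² = 2.706025).
1 + z²/n = 1.033408.
Center = (0.76543 + 0.016704)/1.033408 = 0.75685.
Radicand: p̂(1−p̂)/n + z²/(4n²) = 0.002216615 + 0.000103110 = 0.002319725.
Half-width = 1.645·√0.002319725/1.033408 = 0.07667.
Interval: 0.75685 ± 0.07667 → (0.6802, 0.8335).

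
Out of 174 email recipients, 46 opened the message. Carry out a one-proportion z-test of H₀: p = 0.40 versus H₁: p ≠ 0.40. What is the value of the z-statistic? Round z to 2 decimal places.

Sample proportion p̂ = 46/174 = 0.26437.
Under H₀, SE = √(p₀(1−p₀)/n) = √(0.40·0.60/174) = √0.001379310 = 0.037139.
Test statistic: z = -0.13563/0.037139 = -3.65.

z = -3.65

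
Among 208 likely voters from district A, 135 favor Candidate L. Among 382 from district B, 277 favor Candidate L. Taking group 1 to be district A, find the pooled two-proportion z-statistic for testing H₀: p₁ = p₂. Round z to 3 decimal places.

Sample proportions: p̂₁ = 135/208 = 0.64904 and p̂₂ = 277/382 = 0.72513.
Pooling: p̂ = 412/590 = 0.69831.
SE = √[p̂(1−p̂)(1/n₁+1/n₂)] = √[0.69831·0.30169·(1/208+1/382)] ≈ 0.039552.
z = -0.07609/0.039552 = -1.924.

z = -1.924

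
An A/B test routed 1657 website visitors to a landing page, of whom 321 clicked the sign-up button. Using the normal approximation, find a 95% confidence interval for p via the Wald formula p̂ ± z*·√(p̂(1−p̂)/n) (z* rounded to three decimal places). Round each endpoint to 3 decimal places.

With x = 321 successes in n = 1657, p̂ = 0.19372.
Standard error of p̂: √(0.156195/1657) = √0.000094264 = 0.009709.
z* = 1.960 at the 95% level.
Margin = 1.960·0.009709 = 0.01903.
Interval: 0.19372 ± 0.01903 → (0.175, 0.213).

(0.175, 0.213)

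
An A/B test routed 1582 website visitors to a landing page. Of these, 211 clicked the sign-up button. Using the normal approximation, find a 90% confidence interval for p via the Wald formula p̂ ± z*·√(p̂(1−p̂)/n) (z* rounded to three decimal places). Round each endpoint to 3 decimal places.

(0.119, 0.147)

p̂ = 211/1582 = 0.13338.
Standard error of p̂: √(0.115586/1582) = √0.000073063 = 0.008548.
z* = 1.645 at the 90% level.
Margin of error: 1.645 × 0.008548 = 0.01406.
Interval: 0.13338 ± 0.01406 → (0.119, 0.147).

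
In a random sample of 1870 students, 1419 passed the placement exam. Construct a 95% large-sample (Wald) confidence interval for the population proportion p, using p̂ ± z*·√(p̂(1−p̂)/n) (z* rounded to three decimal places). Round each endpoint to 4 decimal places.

p̂ = 1419/1870 = 0.75882.
SE(p̂) = √(0.75882·0.24118/1870) = 0.009893.
z* = 1.960 at the 95% level.
Margin = 1.960·0.009893 = 0.01939.
Interval: 0.75882 ± 0.01939 → (0.7394, 0.7782).

(0.7394, 0.7782)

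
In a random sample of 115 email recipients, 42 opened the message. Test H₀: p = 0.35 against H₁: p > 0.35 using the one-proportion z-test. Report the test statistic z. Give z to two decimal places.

p̂ = 42/115 = 0.36522.
Under H₀, SE = √(p₀(1−p₀)/n) = √(0.35·0.65/115) = √0.001978261 = 0.044478.
z = (p̂ − p₀)/SE = (0.36522 − 0.35)/0.044478 = 0.34.

z = 0.34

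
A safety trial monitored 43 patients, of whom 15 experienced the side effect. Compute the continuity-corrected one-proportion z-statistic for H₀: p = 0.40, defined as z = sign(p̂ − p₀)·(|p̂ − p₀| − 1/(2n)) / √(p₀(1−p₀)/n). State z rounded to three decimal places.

The sample proportion is 15/43 = 0.34884. p̂ − p₀ = -0.051163.
1/(2n) = 0.011628.
Corrected numerator: |-0.051163| − 0.011628 = 0.039535.
SE₀ = √(0.40·0.60/43) = 0.074709.
z = (−)0.039535/0.074709 = -0.529.

z = -0.529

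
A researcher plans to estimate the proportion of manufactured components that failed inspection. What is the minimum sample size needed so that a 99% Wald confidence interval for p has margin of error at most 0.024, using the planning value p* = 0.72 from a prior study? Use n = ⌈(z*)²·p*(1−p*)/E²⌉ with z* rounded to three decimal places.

n = 2323

For 99% confidence, z* = 2.576.
p*(1−p*) = 0.2016.
Required n before rounding: 6.635776 × 0.2016 / 0.024² = 2322.522.
Rounding up, n = 2323.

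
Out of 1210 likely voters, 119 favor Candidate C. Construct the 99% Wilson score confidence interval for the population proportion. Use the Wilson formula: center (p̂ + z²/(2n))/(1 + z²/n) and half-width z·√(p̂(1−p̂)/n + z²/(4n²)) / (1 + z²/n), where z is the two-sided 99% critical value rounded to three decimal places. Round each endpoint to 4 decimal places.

p̂ = 119/1210 = 0.09835; z = 2.576, so z² = 6.635776.
Denominator 1 + z²/n = 1 + 6.635776/1210 = 1.005484.
Center = (0.09835 + 0.002742)/1.005484 = 0.10054.
Radicand: p̂(1−p̂)/n + z²/(4n²) = 0.000073285 + 0.000001133 = 0.000074418.
Half-width = z·√(radicand)/denom = 2.576·0.008627/1.005484 = 0.02210.
CI: 0.10054 ± 0.02210 = (0.0784, 0.1226).

(0.0784, 0.1226)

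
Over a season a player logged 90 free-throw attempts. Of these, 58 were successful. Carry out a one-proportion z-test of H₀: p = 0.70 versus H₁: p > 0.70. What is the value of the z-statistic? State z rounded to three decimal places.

z = -1.150

With x = 58 successes in n = 90, p̂ = 0.64444.
Under H₀, SE = √(p₀(1−p₀)/n) = √(0.70·0.30/90) = √0.002333333 = 0.048305.
z = (p̂ − p₀)/SE = (0.64444 − 0.70)/0.048305 = -1.150.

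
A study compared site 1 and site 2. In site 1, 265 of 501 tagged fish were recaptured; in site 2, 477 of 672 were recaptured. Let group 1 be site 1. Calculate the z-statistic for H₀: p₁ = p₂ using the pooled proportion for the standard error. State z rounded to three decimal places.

Sample proportions: p̂₁ = 265/501 = 0.52894 and p̂₂ = 477/672 = 0.70982.
Pooling: p̂ = 742/1173 = 0.63257.
SE = √[p̂(1−p̂)(1/n₁+1/n₂)] = √[0.63257·0.36743·(1/501+1/672)] ≈ 0.028457.
z = -0.18088/0.028457 = -6.356.

z = -6.356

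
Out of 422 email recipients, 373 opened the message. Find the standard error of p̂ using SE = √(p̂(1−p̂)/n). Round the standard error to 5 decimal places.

The sample proportion is 373/422 = 0.88389.
p̂(1−p̂) = 0.102628.
SE = √(0.102628/422) = √0.000243194 = 0.01559.

SE = 0.01559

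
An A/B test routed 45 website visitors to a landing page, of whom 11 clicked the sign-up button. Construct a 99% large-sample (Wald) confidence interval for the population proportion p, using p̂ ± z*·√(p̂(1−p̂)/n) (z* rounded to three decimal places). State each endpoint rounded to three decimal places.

p̂ = 11/45 = 0.24444.
Standard error of p̂: √(0.184691/45) = √0.004104252 = 0.064064.
For 99% confidence, z* = 2.576.
Margin = 2.576·0.064064 = 0.16503.
CI: 0.24444 ± 0.16503 = (0.079, 0.409).

(0.079, 0.409)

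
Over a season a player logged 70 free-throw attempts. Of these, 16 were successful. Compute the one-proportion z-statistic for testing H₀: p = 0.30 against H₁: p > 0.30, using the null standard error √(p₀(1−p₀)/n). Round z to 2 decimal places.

z = -1.30

The sample proportion is 16/70 = 0.22857.
Under H₀, SE = √(p₀(1−p₀)/n) = √(0.30·0.70/70) = √0.003000000 = 0.054772.
Test statistic: z = -0.07143/0.054772 = -1.30.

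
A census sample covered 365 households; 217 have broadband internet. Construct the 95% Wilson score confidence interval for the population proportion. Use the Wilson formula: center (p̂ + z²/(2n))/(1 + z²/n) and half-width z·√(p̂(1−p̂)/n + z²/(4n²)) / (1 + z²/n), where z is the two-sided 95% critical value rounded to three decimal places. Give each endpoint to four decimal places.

p̂ = 217/365 = 0.59452; z = 1.960, so z² = 3.841600.
Denominator 1 + z²/n = 1 + 3.841600/365 = 1.010525.
Adjusted center: (0.59452 + z²/(2n))/1.010525 = 0.59354.
Radicand: p̂(1−p̂)/n + z²/(4n²) = 0.000660454 + 0.000007209 = 0.000667663.
Half-width = 1.960·√0.000667663/1.010525 = 0.05012.
CI: 0.59354 ± 0.05012 = (0.5434, 0.6437).

(0.5434, 0.6437)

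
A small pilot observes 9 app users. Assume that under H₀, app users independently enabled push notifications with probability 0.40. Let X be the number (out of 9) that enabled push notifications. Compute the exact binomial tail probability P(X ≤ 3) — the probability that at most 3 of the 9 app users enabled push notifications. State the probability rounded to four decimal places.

X is binomial with n = 9 and p = 0.40.
P(X ≤ 3) = C(9,0)·0.40^0·0.60^9 + C(9,1)·0.40^1·0.60^8 + C(9,2)·0.40^2·0.60^7 + C(9,3)·0.40^3·0.60^6.
= 0.010078 + 0.060466 + 0.161243 + 0.250823 = 0.4826.

P = 0.4826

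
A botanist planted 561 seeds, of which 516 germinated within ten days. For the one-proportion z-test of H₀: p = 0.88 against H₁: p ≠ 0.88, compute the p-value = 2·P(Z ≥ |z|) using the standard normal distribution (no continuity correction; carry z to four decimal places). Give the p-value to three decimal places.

p-value = 0.004

Sample proportion p̂ = 516/561 = 0.91979.
Null standard error: √(0.88·0.12/561) = √0.000188235 = 0.013720.
Test statistic (full precision, shown to 4 dp): z = (516/561 − 0.88)/SE₀ ≈ 2.8999.
p-value = 2·P(Z ≥ |z|) with z = 2.8999 → 0.004.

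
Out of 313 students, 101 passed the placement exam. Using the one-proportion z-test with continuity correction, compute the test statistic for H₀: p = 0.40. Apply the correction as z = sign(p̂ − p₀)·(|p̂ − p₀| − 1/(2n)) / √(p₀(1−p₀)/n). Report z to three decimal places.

With x = 101 successes in n = 313, p̂ = 0.32268. p̂ − p₀ = -0.077316.
Continuity correction 1/(2n) = 1/626 = 0.001597.
Corrected numerator: |-0.077316| − 0.001597 = 0.075719.
Under H₀, SE = √(p₀(1−p₀)/n) = √(0.40·0.60/313) = √0.000766773 = 0.027691.
z = −0.075719/0.027691 = -2.734.

z = -2.734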